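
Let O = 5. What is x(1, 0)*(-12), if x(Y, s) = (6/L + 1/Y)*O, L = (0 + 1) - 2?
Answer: 300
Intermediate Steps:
L = -1 (L = 1 - 2 = -1)
x(Y, s) = -30 + 5/Y (x(Y, s) = (6/(-1) + 1/Y)*5 = (6*(-1) + 1/Y)*5 = (-6 + 1/Y)*5 = -30 + 5/Y)
x(1, 0)*(-12) = (-30 + 5/1)*(-12) = (-30 + 5*1)*(-12) = (-30 + 5)*(-12) = -25*(-12) = 300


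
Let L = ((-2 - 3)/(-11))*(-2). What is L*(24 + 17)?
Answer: -410/11 ≈ -37.273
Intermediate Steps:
L = -10/11 (L = -5*(-1/11)*(-2) = (5/11)*(-2) = -10/11 ≈ -0.90909)
L*(24 + 17) = -10*(24 + 17)/11 = -10/11*41 = -410/11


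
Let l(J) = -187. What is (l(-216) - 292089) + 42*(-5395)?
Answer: -518866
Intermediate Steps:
(l(-216) - 292089) + 42*(-5395) = (-187 - 292089) + 42*(-5395) = -292276 - 226590 = -518866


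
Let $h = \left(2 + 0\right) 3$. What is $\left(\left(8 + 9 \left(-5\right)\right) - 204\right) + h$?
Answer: $-235$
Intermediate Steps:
$h = 6$ ($h = 2 \cdot 3 = 6$)
$\left(\left(8 + 9 \left(-5\right)\right) - 204\right) + h = \left(\left(8 + 9 \left(-5\right)\right) - 204\right) + 6 = \left(\left(8 - 45\right) - 204\right) + 6 = \left(-37 - 204\right) + 6 = -241 + 6 = -235$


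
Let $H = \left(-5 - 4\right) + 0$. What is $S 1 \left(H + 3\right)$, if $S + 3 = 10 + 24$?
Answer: $-186$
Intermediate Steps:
$H = -9$ ($H = -9 + 0 = -9$)
$S = 31$ ($S = -3 + \left(10 + 24\right) = -3 + 34 = 31$)
$S 1 \left(H + 3\right) = 31 \cdot 1 \left(-9 + 3\right) = 31 \cdot 1 \left(-6\right) = 31 \left(-6\right) = -186$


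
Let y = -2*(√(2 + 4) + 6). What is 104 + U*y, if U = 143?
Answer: -1612 - 286*√6 ≈ -2312.6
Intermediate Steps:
y = -12 - 2*√6 (y = -2*(√6 + 6) = -2*(6 + √6) = -12 - 2*√6 ≈ -16.899)
104 + U*y = 104 + 143*(-12 - 2*√6) = 104 + (-1716 - 286*√6) = -1612 - 286*√6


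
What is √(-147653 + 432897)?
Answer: 2*√71311 ≈ 534.08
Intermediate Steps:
√(-147653 + 432897) = √285244 = 2*√71311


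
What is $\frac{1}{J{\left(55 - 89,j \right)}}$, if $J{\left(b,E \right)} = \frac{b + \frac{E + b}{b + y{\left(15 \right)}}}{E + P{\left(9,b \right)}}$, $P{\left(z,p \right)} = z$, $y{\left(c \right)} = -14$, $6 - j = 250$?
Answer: $\frac{5640}{677} \approx 8.3309$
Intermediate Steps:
$j = -244$ ($j = 6 - 250 = -244$)
$J{\left(b,E \right)} = \frac{b + \frac{E + b}{-14 + b}}{9 + E}$ ($J{\left(b,E \right)} = \frac{b + \frac{E + b}{b - 14}}{E + 9} = \frac{b + \frac{E + b}{-14 + b}}{9 + E}$)
$\frac{1}{J{\left(55 - 89,j \right)}} = \frac{1}{\frac{1}{-126 - -3416 + 9 \left(55 - 89\right) - 244 \left(55 - 89\right)} \left(-244 + \left(55 - 89\right)^{2} - 13 \left(55 - 89\right)\right)} = \frac{1}{\frac{1}{-126 + 3416 + 9 \left(55 - 89\right) - 244 \left(55 - 89\right)} \left(-244 + \left(55 - 89\right)^{2} - 13 \left(55 - 89\right)\right)} = \frac{1}{\frac{1}{-126 + 3416 + 9 \left(-34\right) - -8296} \left(-244 + \left(-34\right)^{2} - -442\right)} = \frac{1}{\frac{1}{-126 + 3416 - 306 + 8296} \left(-244 + 1156 + 442\right)} = \frac{1}{\frac{1}{11280} \cdot 1354} = \frac{1}{\frac{677}{5640}} = \frac{5640}{677}$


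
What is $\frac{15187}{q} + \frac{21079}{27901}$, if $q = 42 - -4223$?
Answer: $\frac{513634422}{118997765} \approx 4.3163$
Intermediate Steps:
$q = 4265$ ($q = 42 + 4223 = 4265$)
$\frac{15187}{q} + \frac{21079}{27901} = \frac{15187}{4265} + \frac{21079}{27901} = \frac{513634422}{118997765}$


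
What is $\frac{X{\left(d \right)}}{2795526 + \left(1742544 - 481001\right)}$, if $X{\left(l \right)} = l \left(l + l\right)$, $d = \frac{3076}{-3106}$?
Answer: $\frac{4730888}{9784875527821} \approx 4.8349 \cdot 10^{-7}$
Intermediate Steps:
$d = - \frac{1538}{1553}$ ($d = 3076 \left(- \frac{1}{3106}\right) = - \frac{1538}{1553} \approx -0.99034$)
$X{\left(l \right)} = 2 l^{2}$ ($X{\left(l \right)} = l 2 l = 2 l^{2}$)
$\frac{X{\left(d \right)}}{2795526 + \left(1742544 - 481001\right)} = \frac{2 \left(- \frac{1538}{1553}\right)^{2}}{2795526 + \left(1742544 - 481001\right)} = \frac{2 \cdot \frac{2365444}{2411809}}{2795526 + \left(1742544 - 481001\right)} = \frac{4730888}{2411809 \left(2795526 + 1261543\right)} = \frac{4730888}{2411809 \cdot 4057069} = \frac{4730888}{2411809} \cdot \frac{1}{4057069} = \frac{4730888}{9784875527821}$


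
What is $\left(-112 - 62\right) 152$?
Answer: $-26448$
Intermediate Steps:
$\left(-112 - 62\right) 152 = \left(-174\right) 152 = -26448$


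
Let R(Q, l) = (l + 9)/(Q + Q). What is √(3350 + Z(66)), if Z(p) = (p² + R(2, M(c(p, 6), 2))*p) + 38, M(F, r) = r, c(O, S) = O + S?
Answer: 11*√262/2 ≈ 89.025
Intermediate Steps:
R(Q, l) = (9 + l)/(2*Q) (R(Q, l) = (9 + l)/((2*Q)) = (9 + l)*(1/(2*Q)) = (9 + l)/(2*Q))
Z(p) = 38 + p² + 11*p/4 (Z(p) = (p² + ((½)*(9 + 2)/2)*p) + 38 = (p² + ((½)*(½)*11)*p) + 38 = (p² + 11*p/4) + 38 = 38 + p² + 11*p/4)
√(3350 + Z(66)) = √(3350 + (38 + 66² + (11/4)*66)) = √(3350 + (38 + 4356 + 363/2)) = √(3350 + 9151/2) = √(15851/2) = 11*√262/2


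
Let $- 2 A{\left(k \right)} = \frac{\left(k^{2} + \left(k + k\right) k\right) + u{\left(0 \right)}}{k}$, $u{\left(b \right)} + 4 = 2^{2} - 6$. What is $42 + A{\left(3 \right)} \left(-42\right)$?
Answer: $189$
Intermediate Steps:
$u{\left(b \right)} = -6$ ($u{\left(b \right)} = -4 + \left(2^{2} - 6\right) = -4 + \left(4 - 6\right) = -4 - 2 = -6$)
$A{\left(k \right)} = - \frac{-6 + 3 k^{2}}{2 k}$ ($A{\left(k \right)} = - \frac{\left(\left(k^{2} + \left(k + k\right) k\right) - 6\right) \frac{1}{k}}{2} = - \frac{\left(\left(k^{2} + 2 k k\right) - 6\right) \frac{1}{k}}{2} = - \frac{\left(\left(k^{2} + 2 k^{2}\right) - 6\right) \frac{1}{k}}{2} = - \frac{\left(3 k^{2} - 6\right) \frac{1}{k}}{2} = - \frac{\left(-6 + 3 k^{2}\right) \frac{1}{k}}{2} = - \frac{\frac{1}{k} \left(-6 + 3 k^{2}\right)}{2} = - \frac{-6 + 3 k^{2}}{2 k}$)
$42 + A{\left(3 \right)} \left(-42\right) = 42 + \left(\frac{3}{3} - \frac{9}{2}\right) \left(-42\right) = 42 + \left(3 \cdot \frac{1}{3} - \frac{9}{2}\right) \left(-42\right) = 42 + \left(1 - \frac{9}{2}\right) \left(-42\right) = 42 - -147 = 42 + 147 = 189$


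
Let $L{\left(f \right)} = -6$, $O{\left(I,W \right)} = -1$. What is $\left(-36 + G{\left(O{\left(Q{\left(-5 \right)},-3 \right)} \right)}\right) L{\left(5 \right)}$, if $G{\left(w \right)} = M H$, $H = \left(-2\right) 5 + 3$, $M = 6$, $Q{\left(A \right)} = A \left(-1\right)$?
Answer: $468$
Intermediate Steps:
$Q{\left(A \right)} = - A$
$H = -7$ ($H = -10 + 3 = -7$)
$G{\left(w \right)} = -42$ ($G{\left(w \right)} = 6 \left(-7\right) = -42$)
$\left(-36 + G{\left(O{\left(Q{\left(-5 \right)},-3 \right)} \right)}\right) L{\left(5 \right)} = \left(-36 - 42\right) \left(-6\right) = \left(-78\right) \left(-6\right) = 468$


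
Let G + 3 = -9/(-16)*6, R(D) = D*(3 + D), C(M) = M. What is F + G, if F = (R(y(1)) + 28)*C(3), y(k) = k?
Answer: 771/8 ≈ 96.375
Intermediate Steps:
G = 3/8 (G = -3 - 9/(-16)*6 = -3 - 9*(-1/16)*6 = -3 + (9/16)*6 = -3 + 27/8 = 3/8 ≈ 0.37500)
F = 96 (F = (1*(3 + 1) + 28)*3 = (1*4 + 28)*3 = (4 + 28)*3 = 32*3 = 96)
F + G = 96 + 3/8 = 771/8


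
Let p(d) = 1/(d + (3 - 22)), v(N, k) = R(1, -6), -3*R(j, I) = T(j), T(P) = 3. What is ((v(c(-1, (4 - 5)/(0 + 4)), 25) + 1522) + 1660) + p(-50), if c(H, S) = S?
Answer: 219488/69 ≈ 3181.0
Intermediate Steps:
R(j, I) = -1 (R(j, I) = -⅓*3 = -1)
v(N, k) = -1
p(d) = 1/(-19 + d) (p(d) = 1/(d - 19) = 1/(-19 + d))
((v(c(-1, (4 - 5)/(0 + 4)), 25) + 1522) + 1660) + p(-50) = ((-1 + 1522) + 1660) + 1/(-19 - 50) = (1521 + 1660) + 1/(-69) = 3181 - 1/69 = 219488/69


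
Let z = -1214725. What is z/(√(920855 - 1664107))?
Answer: 1214725*I*√185813/371626 ≈ 1409.0*I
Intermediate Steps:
z/(√(920855 - 1664107)) = -1214725/√(920855 - 1664107) = -1214725*(-I*√185813/371626) = -(-1214725)*I*√185813/371626 = 1214725*I*√185813/371626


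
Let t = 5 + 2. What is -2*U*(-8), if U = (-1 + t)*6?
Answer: 576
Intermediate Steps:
t = 7
U = 36 (U = (-1 + 7)*6 = 6*6 = 36)
-2*U*(-8) = -2*36*(-8) = -72*(-8) = 576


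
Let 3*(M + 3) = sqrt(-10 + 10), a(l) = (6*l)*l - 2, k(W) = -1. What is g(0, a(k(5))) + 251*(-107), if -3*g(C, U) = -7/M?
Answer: -241720/9 ≈ -26858.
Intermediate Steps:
a(l) = -2 + 6*l**2 (a(l) = 6*l**2 - 2 = -2 + 6*l**2)
M = -3 (M = -3 + sqrt(-10 + 10)/3 = -3 + sqrt(0)/3 = -3 + (1/3)*0 = -3 + 0 = -3)
g(C, U) = -7/9 (g(C, U) = -(-7)/(3*(-3)) = -(-7)*(-1)/(3*3) = -1/3*7/3 = -7/9)
g(0, a(k(5))) + 251*(-107) = -7/9 + 251*(-107) = -7/9 - 26857 = -241720/9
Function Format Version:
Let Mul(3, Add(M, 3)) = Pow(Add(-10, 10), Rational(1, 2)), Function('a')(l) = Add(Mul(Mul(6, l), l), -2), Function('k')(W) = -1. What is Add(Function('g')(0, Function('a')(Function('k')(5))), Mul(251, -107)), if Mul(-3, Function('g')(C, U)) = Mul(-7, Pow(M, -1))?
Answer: Rational(-241720, 9) ≈ -26858.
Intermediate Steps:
Function('a')(l) = Add(-2, Mul(6, Pow(l, 2))) (Function('a')(l) = Add(Mul(6, Pow(l, 2)), -2) = Add(-2, Mul(6, Pow(l, 2))))
M = -3 (M = Add(-3, Mul(Rational(1, 3), Pow(Add(-10, 10), Rational(1, 2)))) = Add(-3, Mul(Rational(1, 3), Pow(0, Rational(1, 2)))) = Add(-3, Mul(Rational(1, 3), 0)) = Add(-3, 0) = -3)
Function('g')(C, U) = Rational(-7, 9) (Function('g')(C, U) = Mul(Rational(-1, 3), Mul(-7, Pow(-3, -1))) = Mul(Rational(-1, 3), Mul(-7, Rational(-1, 3))) = Mul(Rational(-1, 3), Rational(7, 3)) = Rational(-7, 9))
Add(Function('g')(0, Function('a')(Function('k')(5))), Mul(251, -107)) = Add(Rational(-7, 9), Mul(251, -107)) = Add(Rational(-7, 9), -26857) = Rational(-241720, 9)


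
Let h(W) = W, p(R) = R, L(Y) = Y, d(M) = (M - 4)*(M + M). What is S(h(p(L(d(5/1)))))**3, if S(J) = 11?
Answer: 1331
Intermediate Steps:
d(M) = 2*M*(-4 + M) (d(M) = (-4 + M)*(2*M) = 2*M*(-4 + M))
S(h(p(L(d(5/1)))))**3 = 11**3 = 1331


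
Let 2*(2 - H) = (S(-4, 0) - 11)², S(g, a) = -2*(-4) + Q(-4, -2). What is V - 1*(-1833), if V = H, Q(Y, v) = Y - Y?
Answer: 3661/2 ≈ 1830.5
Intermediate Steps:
Q(Y, v) = 0
S(g, a) = 8 (S(g, a) = -2*(-4) + 0 = 8 + 0 = 8)
H = -5/2 (H = 2 - (8 - 11)²/2 = 2 - ½*(-3)² = 2 - ½*9 = 2 - 9/2 = -5/2 ≈ -2.5000)
V = -5/2 ≈ -2.5000
V - 1*(-1833) = -5/2 - 1*(-1833) = -5/2 + 1833 = 3661/2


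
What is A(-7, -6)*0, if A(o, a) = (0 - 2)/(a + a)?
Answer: 0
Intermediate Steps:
A(o, a) = -1/a (A(o, a) = -2*1/(2*a) = -1/a)
A(-7, -6)*0 = -1/(-6)*0 = -1*(-⅙)*0 = (⅙)*0 = 0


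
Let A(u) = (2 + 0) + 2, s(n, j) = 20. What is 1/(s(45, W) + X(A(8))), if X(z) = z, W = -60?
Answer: 1/24 ≈ 0.041667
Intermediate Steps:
A(u) = 4 (A(u) = 2 + 2 = 4)
1/(s(45, W) + X(A(8))) = 1/(20 + 4) = 1/24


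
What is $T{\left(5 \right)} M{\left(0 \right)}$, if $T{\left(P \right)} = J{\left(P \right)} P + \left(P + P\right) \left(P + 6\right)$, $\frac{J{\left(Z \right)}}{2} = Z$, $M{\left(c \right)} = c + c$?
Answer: $0$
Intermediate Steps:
$M{\left(c \right)} = 2 c$
$J{\left(Z \right)} = 2 Z$
$T{\left(P \right)} = 2 P^{2} + 2 P \left(6 + P\right)$ ($T{\left(P \right)} = 2 P P + \left(P + P\right) \left(P + 6\right) = 2 P^{2} + 2 P \left(6 + P\right)$)
$T{\left(5 \right)} M{\left(0 \right)} = 4 \cdot 5 \left(3 + 5\right) 2 \cdot 0 = 4 \cdot 5 \cdot 8 \cdot 0 = 160 \cdot 0 = 0$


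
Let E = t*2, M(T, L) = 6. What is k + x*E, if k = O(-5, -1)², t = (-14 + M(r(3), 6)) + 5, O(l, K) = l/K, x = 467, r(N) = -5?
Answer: -2777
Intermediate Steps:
t = -3 (t = (-14 + 6) + 5 = -8 + 5 = -3)
k = 25 (k = (-5/(-1))² = (-5*(-1))² = 5² = 25)
E = -6 (E = -3*2 = -6)
k + x*E = 25 + 467*(-6) = 25 - 2802 = -2777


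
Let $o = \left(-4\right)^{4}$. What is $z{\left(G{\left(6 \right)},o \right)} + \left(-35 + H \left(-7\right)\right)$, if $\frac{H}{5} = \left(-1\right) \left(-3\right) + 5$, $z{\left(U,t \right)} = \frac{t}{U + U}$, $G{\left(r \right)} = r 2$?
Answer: $- \frac{913}{3} \approx -304.33$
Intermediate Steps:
$G{\left(r \right)} = 2 r$
$o = 256$
$z{\left(U,t \right)} = \frac{t}{2 U}$
$H = 40$ ($H = 5 \left(\left(-1\right) \left(-3\right) + 5\right) = 5 \left(3 + 5\right) = 5 \cdot 8 = 40$)
$z{\left(G{\left(6 \right)},o \right)} + \left(-35 + H \left(-7\right)\right) = \frac{1}{2} \cdot 256 \frac{1}{2 \cdot 6} + \left(-35 + 40 \left(-7\right)\right) = \frac{1}{2} \cdot 256 \cdot \frac{1}{12} - 315 = \frac{32}{3} - 315 = - \frac{913}{3}$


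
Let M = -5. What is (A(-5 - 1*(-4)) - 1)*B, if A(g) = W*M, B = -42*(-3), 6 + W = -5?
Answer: 6804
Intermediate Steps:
W = -11 (W = -6 - 5 = -11)
B = 126
A(g) = 55 (A(g) = -11*(-5) = 55)
(A(-5 - 1*(-4)) - 1)*B = (55 - 1)*126 = 54*126 = 6804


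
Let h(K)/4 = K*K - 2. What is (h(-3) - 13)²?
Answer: 225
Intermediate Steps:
h(K) = -8 + 4*K² (h(K) = 4*(K*K - 2) = 4*(K² - 2) = 4*(-2 + K²) = -8 + 4*K²)
(h(-3) - 13)² = ((-8 + 4*(-3)²) - 13)² = ((-8 + 4*9) - 13)² = ((-8 + 36) - 13)² = (28 - 13)² = 15² = 225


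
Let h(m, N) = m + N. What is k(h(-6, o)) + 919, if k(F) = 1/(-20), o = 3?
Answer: 18379/20 ≈ 918.95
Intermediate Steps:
h(m, N) = N + m
k(F) = -1/20
k(h(-6, o)) + 919 = -1/20 + 919 = 18379/20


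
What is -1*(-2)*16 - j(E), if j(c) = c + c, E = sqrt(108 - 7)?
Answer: 32 - 2*sqrt(101) ≈ 11.900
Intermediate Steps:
E = sqrt(101) ≈ 10.050
j(c) = 2*c
-1*(-2)*16 - j(E) = -1*(-2)*16 - 2*sqrt(101) = 2*16 - 2*sqrt(101) = 32 - 2*sqrt(101)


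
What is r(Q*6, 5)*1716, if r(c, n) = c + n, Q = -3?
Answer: -22308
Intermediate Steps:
r(Q*6, 5)*1716 = (-3*6 + 5)*1716 = (-18 + 5)*1716 = -13*1716 = -22308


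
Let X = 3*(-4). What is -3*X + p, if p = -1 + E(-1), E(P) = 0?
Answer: 35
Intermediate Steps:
X = -12
p = -1 (p = -1 + 0 = -1)
-3*X + p = -3*(-12) - 1 = 36 - 1 = 35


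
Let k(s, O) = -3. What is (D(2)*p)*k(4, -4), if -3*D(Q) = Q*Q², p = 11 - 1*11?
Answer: 0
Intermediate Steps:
p = 0 (p = 11 - 11 = 0)
D(Q) = -Q³/3 (D(Q) = -Q*Q²/3 = -Q³/3)
(D(2)*p)*k(4, -4) = (-⅓*2³*0)*(-3) = (-⅓*8*0)*(-3) = -8/3*0*(-3) = 0*(-3) = 0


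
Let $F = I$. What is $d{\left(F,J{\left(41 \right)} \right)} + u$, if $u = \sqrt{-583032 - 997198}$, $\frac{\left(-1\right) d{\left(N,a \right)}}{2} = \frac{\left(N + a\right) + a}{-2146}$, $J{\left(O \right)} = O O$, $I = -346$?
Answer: $\frac{104}{37} + i \sqrt{1580230} \approx 2.8108 + 1257.1 i$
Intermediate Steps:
$F = -346$
$J{\left(O \right)} = O^{2}$
$d{\left(N,a \right)} = \frac{N}{1073} + \frac{2 a}{1073}$ ($d{\left(N,a \right)} = - 2 \frac{\left(N + a\right) + a}{-2146} = - 2 \left(N + 2 a\right) \left(- \frac{1}{2146}\right) = - 2 \left(- \frac{a}{1073} - \frac{N}{2146}\right) = \frac{N}{1073} + \frac{2 a}{1073}$)
$u = i \sqrt{1580230}$ ($u = \sqrt{-1580230} = i \sqrt{1580230} \approx 1257.1 i$)
$d{\left(F,J{\left(41 \right)} \right)} + u = \left(\frac{1}{1073} \left(-346\right) + \frac{2 \cdot 41^{2}}{1073}\right) + i \sqrt{1580230} = \left(- \frac{346}{1073} + \frac{2}{1073} \cdot 1681\right) + i \sqrt{1580230} = \left(- \frac{346}{1073} + \frac{3362}{1073}\right) + i \sqrt{1580230} = \frac{104}{37} + i \sqrt{1580230}$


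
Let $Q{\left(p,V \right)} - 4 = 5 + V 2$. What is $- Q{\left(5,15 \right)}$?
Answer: $-39$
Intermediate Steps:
$Q{\left(p,V \right)} = 9 + 2 V$ ($Q{\left(p,V \right)} = 4 + \left(5 + V 2\right) = 4 + \left(5 + 2 V\right) = 9 + 2 V$)
$- Q{\left(5,15 \right)} = - (9 + 2 \cdot 15) = - (9 + 30) = \left(-1\right) 39 = -39$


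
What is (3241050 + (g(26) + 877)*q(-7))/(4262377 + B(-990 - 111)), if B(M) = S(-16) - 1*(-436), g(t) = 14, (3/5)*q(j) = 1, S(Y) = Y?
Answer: 3242535/4262797 ≈ 0.76066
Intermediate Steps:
q(j) = 5/3 (q(j) = (5/3)*1 = 5/3)
B(M) = 420 (B(M) = -16 - 1*(-436) = -16 + 436 = 420)
(3241050 + (g(26) + 877)*q(-7))/(4262377 + B(-990 - 111)) = (3241050 + (14 + 877)*(5/3))/(4262377 + 420) = (3241050 + 891*(5/3))/4262797 = (3241050 + 1485)*(1/4262797) = 3242535*(1/4262797) = 3242535/4262797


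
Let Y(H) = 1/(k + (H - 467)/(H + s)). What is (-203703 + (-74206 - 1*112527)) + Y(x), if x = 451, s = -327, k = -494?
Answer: -5980698679/15318 ≈ -3.9044e+5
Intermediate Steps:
Y(H) = 1/(-494 + (-467 + H)/(-327 + H)) (Y(H) = 1/(-494 + (H - 467)/(H - 327)) = 1/(-494 + (-467 + H)/(-327 + H)))
(-203703 + (-74206 - 1*112527)) + Y(x) = (-203703 + (-74206 - 1*112527)) + (-327 + 451)/(161071 - 493*451) = (-203703 + (-74206 - 112527)) + 124/(161071 - 222343) = (-203703 - 186733) + 124/(-61272) = -390436 - 1/61272*124 = -390436 - 31/15318 = -5980698679/15318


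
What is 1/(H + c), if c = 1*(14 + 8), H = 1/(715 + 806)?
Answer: 1521/33463 ≈ 0.045453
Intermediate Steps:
H = 1/1521 ≈ 0.00065746
c = 22 (c = 1*22 = 22)
1/(H + c) = 1/(1/1521 + 22) = 1/(33463/1521) = 1521/33463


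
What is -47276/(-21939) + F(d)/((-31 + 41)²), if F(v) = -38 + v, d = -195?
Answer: -384187/2193900 ≈ -0.17512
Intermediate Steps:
-47276/(-21939) + F(d)/((-31 + 41)²) = -47276/(-21939) + (-38 - 195)/((-31 + 41)²) = -47276*(-1/21939) - 233/(10²) = 47276/21939 - 233/100 = -384187/2193900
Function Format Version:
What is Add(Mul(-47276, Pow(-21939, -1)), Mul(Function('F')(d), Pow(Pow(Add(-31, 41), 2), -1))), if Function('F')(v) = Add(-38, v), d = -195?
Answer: Rational(-384187, 2193900) ≈ -0.17512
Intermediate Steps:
Add(Mul(-47276, Pow(-21939, -1)), Mul(Function('F')(d), Pow(Pow(Add(-31, 41), 2), -1))) = Add(Mul(-47276, Pow(-21939, -1)), Mul(Add(-38, -195), Pow(Pow(Add(-31, 41), 2), -1))) = Add(Mul(-47276, Rational(-1, 21939)), Mul(-233, Pow(Pow(10, 2), -1))) = Add(Rational(47276, 21939), Mul(-233, Pow(100, -1))) = Add(Rational(47276, 21939), Mul(-233, Rational(1, 100))) = Add(Rational(47276, 21939), Rational(-233, 100)) = Rational(-384187, 2193900)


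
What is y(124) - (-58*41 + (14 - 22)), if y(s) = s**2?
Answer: 17762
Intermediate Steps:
y(124) - (-58*41 + (14 - 22)) = 124**2 - (-58*41 + (14 - 22)) = 15376 - (-2378 - 8) = 15376 - 1*(-2386) = 15376 + 2386 = 17762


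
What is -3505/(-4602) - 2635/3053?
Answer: -1425505/14049906 ≈ -0.10146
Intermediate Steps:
-3505/(-4602) - 2635/3053 = -3505*(-1/4602) - 2635*1/3053 = 3505/4602 - 2635/3053 = -1425505/14049906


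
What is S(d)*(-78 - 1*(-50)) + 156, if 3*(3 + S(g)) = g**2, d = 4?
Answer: 272/3 ≈ 90.667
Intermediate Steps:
S(g) = -3 + g**2/3
S(d)*(-78 - 1*(-50)) + 156 = (-3 + (1/3)*4**2)*(-78 - 1*(-50)) + 156 = (-3 + (1/3)*16)*(-78 + 50) + 156 = (-3 + 16/3)*(-28) + 156 = (7/3)*(-28) + 156 = -196/3 + 156 = 272/3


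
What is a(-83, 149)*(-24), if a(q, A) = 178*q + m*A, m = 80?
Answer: 68496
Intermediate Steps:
a(q, A) = 80*A + 178*q (a(q, A) = 178*q + 80*A = 80*A + 178*q)
a(-83, 149)*(-24) = (80*149 + 178*(-83))*(-24) = (11920 - 14774)*(-24) = -2854*(-24) = 68496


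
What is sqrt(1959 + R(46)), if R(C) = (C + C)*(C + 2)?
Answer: 5*sqrt(255) ≈ 79.844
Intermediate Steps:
R(C) = 2*C*(2 + C) (R(C) = (2*C)*(2 + C) = 2*C*(2 + C))
sqrt(1959 + R(46)) = sqrt(1959 + 2*46*(2 + 46)) = sqrt(1959 + 2*46*48) = sqrt(1959 + 4416) = sqrt(6375) = 5*sqrt(255)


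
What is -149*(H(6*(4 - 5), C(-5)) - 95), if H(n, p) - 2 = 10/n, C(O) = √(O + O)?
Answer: 42316/3 ≈ 14105.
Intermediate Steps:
C(O) = √2*√O (C(O) = √(2*O) = √2*√O)
H(n, p) = 2 + 10/n
-149*(H(6*(4 - 5), C(-5)) - 95) = -149*((2 + 10/((6*(4 - 5)))) - 95) = -149*((2 + 10/((6*(-1)))) - 95) = -149*((2 + 10/(-6)) - 95) = -149*((2 + 10*(-⅙)) - 95) = -149*((2 - 5/3) - 95) = -149*(⅓ - 95) = -149*(-284/3) = 42316/3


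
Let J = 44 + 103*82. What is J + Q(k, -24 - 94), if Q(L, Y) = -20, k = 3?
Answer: 8470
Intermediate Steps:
J = 8490 (J = 44 + 8446 = 8490)
J + Q(k, -24 - 94) = 8490 - 20 = 8470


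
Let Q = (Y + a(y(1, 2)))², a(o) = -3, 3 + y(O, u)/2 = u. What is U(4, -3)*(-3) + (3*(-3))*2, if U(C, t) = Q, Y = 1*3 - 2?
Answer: -30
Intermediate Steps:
y(O, u) = -6 + 2*u
Y = 1 (Y = 3 - 2 = 1)
Q = 4 (Q = (1 - 3)² = (-2)² = 4)
U(C, t) = 4
U(4, -3)*(-3) + (3*(-3))*2 = 4*(-3) + (3*(-3))*2 = -12 - 9*2 = -12 - 18 = -30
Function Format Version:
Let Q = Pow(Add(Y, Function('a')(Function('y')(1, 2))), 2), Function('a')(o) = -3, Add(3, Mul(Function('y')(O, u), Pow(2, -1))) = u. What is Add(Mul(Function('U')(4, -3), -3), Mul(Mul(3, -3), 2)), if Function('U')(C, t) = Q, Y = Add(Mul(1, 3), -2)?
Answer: -30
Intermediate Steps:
Function('y')(O, u) = Add(-6, Mul(2, u))
Y = 1 (Y = Add(3, -2) = 1)
Q = 4 (Q = Pow(Add(1, -3), 2) = Pow(-2, 2) = 4)
Function('U')(C, t) = 4
Add(Mul(Function('U')(4, -3), -3), Mul(Mul(3, -3), 2)) = Add(Mul(4, -3), Mul(Mul(3, -3), 2)) = Add(-12, Mul(-9, 2)) = Add(-12, -18) = -30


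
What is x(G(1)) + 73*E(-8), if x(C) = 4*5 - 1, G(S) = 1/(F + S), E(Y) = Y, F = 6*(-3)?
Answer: -565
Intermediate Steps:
F = -18
G(S) = 1/(-18 + S)
x(C) = 19 (x(C) = 20 - 1 = 19)
x(G(1)) + 73*E(-8) = 19 + 73*(-8) = 19 - 584 = -565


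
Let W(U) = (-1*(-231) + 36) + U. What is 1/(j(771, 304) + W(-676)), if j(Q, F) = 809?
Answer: 1/400 ≈ 0.0025000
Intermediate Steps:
W(U) = 267 + U (W(U) = (231 + 36) + U = 267 + U)
1/(j(771, 304) + W(-676)) = 1/(809 + (267 - 676)) = 1/(809 - 409) = 1/400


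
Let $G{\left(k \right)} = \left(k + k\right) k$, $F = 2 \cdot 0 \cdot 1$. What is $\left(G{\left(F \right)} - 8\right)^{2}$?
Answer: $64$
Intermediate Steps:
$F = 0$ ($F = 0 \cdot 1 = 0$)
$G{\left(k \right)} = 2 k^{2}$ ($G{\left(k \right)} = 2 k k = 2 k^{2}$)
$\left(G{\left(F \right)} - 8\right)^{2} = \left(2 \cdot 0^{2} - 8\right)^{2} = \left(2 \cdot 0 - 8\right)^{2} = \left(0 - 8\right)^{2} = \left(-8\right)^{2} = 64$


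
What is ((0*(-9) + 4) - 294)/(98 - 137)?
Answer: 290/39 ≈ 7.4359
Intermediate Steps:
((0*(-9) + 4) - 294)/(98 - 137) = ((0 + 4) - 294)/(-39) = (4 - 294)*(-1/39) = -290*(-1/39) = 290/39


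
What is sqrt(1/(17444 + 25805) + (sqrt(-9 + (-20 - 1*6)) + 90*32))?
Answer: sqrt(5386970926129 + 1870476001*I*sqrt(35))/43249 ≈ 53.666 + 0.05512*I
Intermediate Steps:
sqrt(1/(17444 + 25805) + (sqrt(-9 + (-20 - 1*6)) + 90*32)) = sqrt(1/43249 + (sqrt(-9 + (-20 - 6)) + 2880)) = sqrt(1/43249 + (sqrt(-9 - 26) + 2880)) = sqrt(1/43249 + (sqrt(-35) + 2880)) = sqrt(1/43249 + (I*sqrt(35) + 2880)) = sqrt(1/43249 + (2880 + I*sqrt(35))) = sqrt(124557121/43249 + I*sqrt(35))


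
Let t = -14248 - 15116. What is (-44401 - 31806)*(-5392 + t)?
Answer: 2648650492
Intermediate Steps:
t = -29364
(-44401 - 31806)*(-5392 + t) = (-44401 - 31806)*(-5392 - 29364) = -76207*(-34756) = 2648650492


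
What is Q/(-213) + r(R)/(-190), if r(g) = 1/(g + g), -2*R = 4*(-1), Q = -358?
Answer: 271867/161880 ≈ 1.6794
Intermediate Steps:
R = 2 (R = -2*(-1) = -1/2*(-4) = 2)
r(g) = 1/(2*g)
Q/(-213) + r(R)/(-190) = -358/(-213) + ((1/2)/2)/(-190) = -358*(-1/213) + ((1/2)*(1/2))*(-1/190) = 358/213 + (1/4)*(-1/190) = 358/213 - 1/760 = 271867/161880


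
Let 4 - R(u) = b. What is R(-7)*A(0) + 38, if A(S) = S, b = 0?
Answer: 38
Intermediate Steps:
R(u) = 4 (R(u) = 4 - 1*0 = 4 + 0 = 4)
R(-7)*A(0) + 38 = 4*0 + 38 = 0 + 38 = 38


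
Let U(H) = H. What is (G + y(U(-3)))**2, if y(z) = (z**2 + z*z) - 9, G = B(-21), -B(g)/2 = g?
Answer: 2601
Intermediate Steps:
B(g) = -2*g
G = 42 (G = -2*(-21) = 42)
y(z) = -9 + 2*z**2 (y(z) = (z**2 + z**2) - 9 = 2*z**2 - 9 = -9 + 2*z**2)
(G + y(U(-3)))**2 = (42 + (-9 + 2*(-3)**2))**2 = (42 + (-9 + 2*9))**2 = (42 + (-9 + 18))**2 = (42 + 9)**2 = 51**2 = 2601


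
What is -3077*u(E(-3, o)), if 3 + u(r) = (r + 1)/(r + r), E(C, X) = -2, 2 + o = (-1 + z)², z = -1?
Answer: 33847/4 ≈ 8461.8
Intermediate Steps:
o = 2 (o = -2 + (-1 - 1)² = -2 + (-2)² = -2 + 4 = 2)
u(r) = -3 + (1 + r)/(2*r) (u(r) = -3 + (r + 1)/(r + r) = -3 + (1 + r)/((2*r)) = -3 + (1 + r)*(1/(2*r)) = -3 + (1 + r)/(2*r))
-3077*u(E(-3, o)) = -3077*(1 - 5*(-2))/(2*(-2)) = -3077*(-1)*(1 + 10)/(2*2) = -3077*(-1)*11/(2*2) = -3077*(-11/4) = 33847/4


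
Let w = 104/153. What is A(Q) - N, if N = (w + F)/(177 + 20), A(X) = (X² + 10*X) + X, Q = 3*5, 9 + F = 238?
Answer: 11719849/30141 ≈ 388.83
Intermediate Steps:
F = 229 (F = -9 + 238 = 229)
w = 104/153 (w = 104*(1/153) = 104/153 ≈ 0.67974)
Q = 15
A(X) = X² + 11*X
N = 35141/30141 (N = (104/153 + 229)/(177 + 20) = (35141/153)/197 = (35141/153)*(1/197) = 35141/30141 ≈ 1.1659)
A(Q) - N = 15*(11 + 15) - 1*35141/30141 = 15*26 - 35141/30141 = 390 - 35141/30141 = 11719849/30141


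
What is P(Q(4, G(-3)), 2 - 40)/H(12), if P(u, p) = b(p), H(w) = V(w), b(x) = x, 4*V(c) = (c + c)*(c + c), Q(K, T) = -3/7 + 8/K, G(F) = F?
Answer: -19/72 ≈ -0.26389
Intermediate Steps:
Q(K, T) = -3/7 + 8/K (Q(K, T) = -3*⅐ + 8/K = -3/7 + 8/K)
V(c) = c² (V(c) = ((c + c)*(c + c))/4 = ((2*c)*(2*c))/4 = (4*c²)/4 = c²)
H(w) = w²
P(u, p) = p
P(Q(4, G(-3)), 2 - 40)/H(12) = (2 - 40)/(12²) = -38/144 = -38*1/144 = -19/72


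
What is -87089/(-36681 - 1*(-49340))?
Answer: -87089/12659 ≈ -6.8796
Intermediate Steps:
-87089/(-36681 - 1*(-49340)) = -87089/(-36681 + 49340) = -87089/12659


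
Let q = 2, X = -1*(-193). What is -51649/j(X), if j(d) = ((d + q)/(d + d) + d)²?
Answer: -7695494404/5579044249 ≈ -1.3794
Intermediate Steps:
X = 193
j(d) = (d + (2 + d)/(2*d))² (j(d) = ((d + 2)/(d + d) + d)² = ((2 + d)/((2*d)) + d)² = ((2 + d)*(1/(2*d)) + d)² = ((2 + d)/(2*d) + d)² = (d + (2 + d)/(2*d))²)
-51649/j(X) = -51649*148996/(2 + 193 + 2*193²)² = -51649*148996/(2 + 193 + 2*37249)² = -51649*148996/(2 + 193 + 74498)² = -51649/((¼)*(1/37249)*74693²) = -51649/((¼)*(1/37249)*5579044249) = -51649/5579044249/148996 = -51649*148996/5579044249 = -7695494404/5579044249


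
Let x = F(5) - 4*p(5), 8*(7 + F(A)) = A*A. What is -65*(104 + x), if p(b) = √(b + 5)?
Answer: -52065/8 + 260*√10 ≈ -5685.9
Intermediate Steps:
p(b) = √(5 + b)
F(A) = -7 + A²/8 (F(A) = -7 + (A*A)/8 = -7 + A²/8)
x = -31/8 - 4*√10 (x = (-7 + (⅛)*5²) - 4*√(5 + 5) = (-7 + (⅛)*25) - 4*√10 = (-7 + 25/8) - 4*√10 = -31/8 - 4*√10 ≈ -16.524)
-65*(104 + x) = -65*(104 + (-31/8 - 4*√10)) = -65*(801/8 - 4*√10) = -52065/8 + 260*√10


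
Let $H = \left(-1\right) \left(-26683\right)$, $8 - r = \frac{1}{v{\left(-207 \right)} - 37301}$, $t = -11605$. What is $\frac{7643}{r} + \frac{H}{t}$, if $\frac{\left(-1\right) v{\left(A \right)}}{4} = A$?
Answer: $\frac{645452105788}{677232985} \approx 953.07$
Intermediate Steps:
$v{\left(A \right)} = - 4 A$
$r = \frac{291785}{36473}$ ($r = 8 - \frac{1}{\left(-4\right) \left(-207\right) - 37301} = 8 - \frac{1}{828 - 37301} = 8 - \frac{1}{-36473} = 8 - - \frac{1}{36473} = 8 + \frac{1}{36473} = \frac{291785}{36473} \approx 8.0$)
$H = 26683$
$\frac{7643}{r} + \frac{H}{t} = \frac{7643}{\frac{291785}{36473}} + \frac{26683}{-11605} = 7643 \cdot \frac{36473}{291785} + 26683 \left(- \frac{1}{11605}\right) = \frac{278763139}{291785} - \frac{26683}{11605} = \frac{645452105788}{677232985}$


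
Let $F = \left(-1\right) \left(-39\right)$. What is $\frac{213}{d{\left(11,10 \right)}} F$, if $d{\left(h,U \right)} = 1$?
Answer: $8307$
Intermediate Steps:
$F = 39$
$\frac{213}{d{\left(11,10 \right)}} F = \frac{213}{1} \cdot 39 = 213 \cdot 1 \cdot 39 = 213 \cdot 39 = 8307$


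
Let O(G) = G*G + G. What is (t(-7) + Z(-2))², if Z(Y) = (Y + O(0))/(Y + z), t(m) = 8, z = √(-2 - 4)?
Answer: 6*(-5*I + 24*√6)/(-I + 2*√6) ≈ 70.32 + 8.2303*I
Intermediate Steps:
O(G) = G + G² (O(G) = G² + G = G + G²)
z = I*√6 (z = √(-6) = I*√6 ≈ 2.4495*I)
Z(Y) = Y/(Y + I*√6) (Z(Y) = (Y + 0*(1 + 0))/(Y + I*√6) = (Y + 0*1)/(Y + I*√6) = (Y + 0)/(Y + I*√6) = Y/(Y + I*√6))
(t(-7) + Z(-2))² = (8 - 2/(-2 + I*√6))²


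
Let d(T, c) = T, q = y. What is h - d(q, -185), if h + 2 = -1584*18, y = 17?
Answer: -28531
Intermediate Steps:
q = 17
h = -28514 (h = -2 - 1584*18 = -2 - 28512 = -28514)
h - d(q, -185) = -28514 - 1*17 = -28514 - 17 = -28531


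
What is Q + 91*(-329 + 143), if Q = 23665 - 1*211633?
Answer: -204894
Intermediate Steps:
Q = -187968 (Q = 23665 - 211633 = -187968)
Q + 91*(-329 + 143) = -187968 + 91*(-329 + 143) = -187968 + 91*(-186) = -187968 - 16926 = -204894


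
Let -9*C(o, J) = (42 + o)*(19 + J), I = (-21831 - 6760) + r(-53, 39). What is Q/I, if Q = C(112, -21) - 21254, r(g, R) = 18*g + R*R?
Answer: 95489/126108 ≈ 0.75720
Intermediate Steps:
r(g, R) = R² + 18*g (r(g, R) = 18*g + R² = R² + 18*g)
I = -28024 (I = (-21831 - 6760) + (39² + 18*(-53)) = -28591 + (1521 - 954) = -28591 + 567 = -28024)
C(o, J) = -(19 + J)*(42 + o)/9 (C(o, J) = -(42 + o)*(19 + J)/9 = -(19 + J)*(42 + o)/9)
Q = -190978/9 (Q = (-266/3 - 19/9*112 - 14/3*(-21) - ⅑*(-21)*112) - 21254 = (-266/3 - 2128/9 + 98 + 784/3) - 21254 = 308/9 - 21254 = -190978/9 ≈ -21220.)
Q/I = -190978/9/(-28024) = -190978/9*(-1/28024) = 95489/126108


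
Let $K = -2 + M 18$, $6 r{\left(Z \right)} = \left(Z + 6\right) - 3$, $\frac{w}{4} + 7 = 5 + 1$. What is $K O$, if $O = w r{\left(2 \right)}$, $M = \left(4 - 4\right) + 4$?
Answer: $- \frac{700}{3} \approx -233.33$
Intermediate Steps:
$w = -4$ ($w = -28 + 4 \left(5 + 1\right) = -28 + 4 \cdot 6 = -28 + 24 = -4$)
$M = 4$ ($M = 0 + 4 = 4$)
$r{\left(Z \right)} = \frac{1}{2} + \frac{Z}{6}$ ($r{\left(Z \right)} = \frac{\left(Z + 6\right) - 3}{6} = \frac{\left(6 + Z\right) - 3}{6} = \frac{3 + Z}{6} = \frac{1}{2} + \frac{Z}{6}$)
$K = 70$ ($K = -2 + 4 \cdot 18 = -2 + 72 = 70$)
$O = - \frac{10}{3}$ ($O = - 4 \left(\frac{1}{2} + \frac{1}{6} \cdot 2\right) = - 4 \left(\frac{1}{2} + \frac{1}{3}\right) = \left(-4\right) \frac{5}{6} = - \frac{10}{3} \approx -3.3333$)
$K O = 70 \left(- \frac{10}{3}\right) = - \frac{700}{3}$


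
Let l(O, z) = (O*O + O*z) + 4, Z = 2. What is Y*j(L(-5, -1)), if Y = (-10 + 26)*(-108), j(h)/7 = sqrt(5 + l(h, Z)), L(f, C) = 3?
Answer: -24192*sqrt(6) ≈ -59258.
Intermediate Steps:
l(O, z) = 4 + O**2 + O*z (l(O, z) = (O**2 + O*z) + 4 = 4 + O**2 + O*z)
j(h) = 7*sqrt(9 + h**2 + 2*h) (j(h) = 7*sqrt(5 + (4 + h**2 + h*2)) = 7*sqrt(5 + (4 + h**2 + 2*h)) = 7*sqrt(9 + h**2 + 2*h))
Y = -1728 (Y = 16*(-108) = -1728)
Y*j(L(-5, -1)) = -12096*sqrt(9 + 3**2 + 2*3) = -12096*sqrt(9 + 9 + 6) = -12096*sqrt(24) = -12096*2*sqrt(6) = -24192*sqrt(6)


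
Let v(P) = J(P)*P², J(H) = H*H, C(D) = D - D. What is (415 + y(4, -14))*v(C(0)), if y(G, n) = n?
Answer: 0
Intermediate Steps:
C(D) = 0
J(H) = H²
v(P) = P⁴ (v(P) = P²*P² = P⁴)
(415 + y(4, -14))*v(C(0)) = (415 - 14)*0⁴ = 401*0 = 0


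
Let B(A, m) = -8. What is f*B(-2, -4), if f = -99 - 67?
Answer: 1328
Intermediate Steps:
f = -166
f*B(-2, -4) = -166*(-8) = 1328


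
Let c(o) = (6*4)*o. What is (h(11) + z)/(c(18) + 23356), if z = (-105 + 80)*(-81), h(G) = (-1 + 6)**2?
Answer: 1025/11894 ≈ 0.086178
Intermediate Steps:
c(o) = 24*o
h(G) = 25 (h(G) = 5**2 = 25)
z = 2025 (z = -25*(-81) = 2025)
(h(11) + z)/(c(18) + 23356) = (25 + 2025)/(24*18 + 23356) = 2050/(432 + 23356) = 2050/23788 = 2050*(1/23788) = 1025/11894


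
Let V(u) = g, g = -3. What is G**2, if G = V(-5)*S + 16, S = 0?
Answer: 256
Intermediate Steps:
V(u) = -3
G = 16 (G = -3*0 + 16 = 0 + 16 = 16)
G**2 = 16**2 = 256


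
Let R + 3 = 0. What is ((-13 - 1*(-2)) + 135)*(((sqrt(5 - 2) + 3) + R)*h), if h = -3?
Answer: -372*sqrt(3) ≈ -644.32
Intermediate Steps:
R = -3 (R = -3 + 0 = -3)
((-13 - 1*(-2)) + 135)*(((sqrt(5 - 2) + 3) + R)*h) = ((-13 - 1*(-2)) + 135)*(((sqrt(5 - 2) + 3) - 3)*(-3)) = ((-13 + 2) + 135)*(((sqrt(3) + 3) - 3)*(-3)) = (-11 + 135)*(((3 + sqrt(3)) - 3)*(-3)) = 124*(sqrt(3)*(-3)) = 124*(-3*sqrt(3)) = -372*sqrt(3)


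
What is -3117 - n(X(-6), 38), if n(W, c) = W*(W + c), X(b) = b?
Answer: -2925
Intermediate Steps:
-3117 - n(X(-6), 38) = -3117 - (-6)*(-6 + 38) = -3117 - (-6)*32 = -3117 - 1*(-192) = -3117 + 192 = -2925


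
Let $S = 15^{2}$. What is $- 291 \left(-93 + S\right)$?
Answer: $-38412$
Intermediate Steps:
$S = 225$
$- 291 \left(-93 + S\right) = - 291 \left(-93 + 225\right) = \left(-291\right) 132 = -38412$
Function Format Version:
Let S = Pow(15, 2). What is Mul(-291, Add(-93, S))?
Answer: -38412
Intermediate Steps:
S = 225
Mul(-291, Add(-93, S)) = Mul(-291, Add(-93, 225)) = Mul(-291, 132) = -38412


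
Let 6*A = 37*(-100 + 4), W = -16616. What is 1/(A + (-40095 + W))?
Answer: -1/57303 ≈ -1.7451e-5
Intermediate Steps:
A = -592 (A = (37*(-100 + 4))/6 = (37*(-96))/6 = (⅙)*(-3552) = -592)
1/(A + (-40095 + W)) = 1/(-592 + (-40095 - 16616)) = 1/(-592 - 56711) = 1/(-57303) = -1/57303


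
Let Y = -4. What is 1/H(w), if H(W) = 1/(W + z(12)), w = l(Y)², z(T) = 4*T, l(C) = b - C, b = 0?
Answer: 64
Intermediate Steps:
l(C) = -C (l(C) = 0 - C = -C)
w = 16 (w = (-1*(-4))² = 4² = 16)
H(W) = 1/(48 + W) (H(W) = 1/(W + 4*12) = 1/(W + 48) = 1/(48 + W))
1/H(w) = 1/(1/(48 + 16)) = 1/(1/64) = 64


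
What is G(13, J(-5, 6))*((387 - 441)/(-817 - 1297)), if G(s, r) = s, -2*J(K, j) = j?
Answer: 351/1057 ≈ 0.33207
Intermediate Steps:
J(K, j) = -j/2
G(13, J(-5, 6))*((387 - 441)/(-817 - 1297)) = 13*((387 - 441)/(-817 - 1297)) = 13*(-54/(-2114)) = 13*(-54*(-1/2114)) = 13*(27/1057) = 351/1057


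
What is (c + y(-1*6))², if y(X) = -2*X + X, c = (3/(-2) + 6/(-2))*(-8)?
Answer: 1764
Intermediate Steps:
c = 36 (c = (3*(-½) + 6*(-½))*(-8) = (-3/2 - 3)*(-8) = -9/2*(-8) = 36)
y(X) = -X
(c + y(-1*6))² = (36 - (-1)*6)² = (36 - 1*(-6))² = (36 + 6)² = 42² = 1764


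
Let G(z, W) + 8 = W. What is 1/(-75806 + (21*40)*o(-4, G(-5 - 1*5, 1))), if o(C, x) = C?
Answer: -1/79166 ≈ -1.2632e-5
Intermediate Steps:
G(z, W) = -8 + W
1/(-75806 + (21*40)*o(-4, G(-5 - 1*5, 1))) = 1/(-75806 + (21*40)*(-4)) = 1/(-75806 + 840*(-4)) = 1/(-75806 - 3360) = 1/(-79166) = -1/79166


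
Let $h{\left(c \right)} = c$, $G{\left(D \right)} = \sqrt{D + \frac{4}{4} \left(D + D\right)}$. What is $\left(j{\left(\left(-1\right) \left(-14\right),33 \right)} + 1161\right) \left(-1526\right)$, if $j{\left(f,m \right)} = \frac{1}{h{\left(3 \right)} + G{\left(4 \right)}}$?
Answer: $-1770160 - \frac{3052 \sqrt{3}}{3} \approx -1.7719 \cdot 10^{6}$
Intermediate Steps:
$G{\left(D \right)} = \sqrt{3} \sqrt{D}$ ($G{\left(D \right)} = \sqrt{D + 4 \cdot \frac{1}{4} \cdot 2 D} = \sqrt{D + 1 \cdot 2 D} = \sqrt{D + 2 D} = \sqrt{3 D} = \sqrt{3} \sqrt{D}$)
$j{\left(f,m \right)} = \frac{1}{3 + 2 \sqrt{3}}$ ($j{\left(f,m \right)} = \frac{1}{3 + \sqrt{3} \sqrt{4}} = \frac{1}{3 + \sqrt{3} \cdot 2} = \frac{1}{3 + 2 \sqrt{3}}$)
$\left(j{\left(\left(-1\right) \left(-14\right),33 \right)} + 1161\right) \left(-1526\right) = \left(\left(-1 + \frac{2 \sqrt{3}}{3}\right) + 1161\right) \left(-1526\right) = \left(1160 + \frac{2 \sqrt{3}}{3}\right) \left(-1526\right) = -1770160 - \frac{3052 \sqrt{3}}{3}$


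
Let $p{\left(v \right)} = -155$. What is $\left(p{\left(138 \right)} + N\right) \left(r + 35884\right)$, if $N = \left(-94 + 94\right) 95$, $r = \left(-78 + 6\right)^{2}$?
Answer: $-6365540$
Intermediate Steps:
$r = 5184$ ($r = \left(-72\right)^{2} = 5184$)
$N = 0$ ($N = 0 \cdot 95 = 0$)
$\left(p{\left(138 \right)} + N\right) \left(r + 35884\right) = \left(-155 + 0\right) \left(5184 + 35884\right) = \left(-155\right) 41068 = -6365540$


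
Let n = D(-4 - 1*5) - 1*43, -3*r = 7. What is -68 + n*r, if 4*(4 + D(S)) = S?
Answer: 563/12 ≈ 46.917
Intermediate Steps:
r = -7/3 (r = -1/3*7 = -7/3 ≈ -2.3333)
D(S) = -4 + S/4
n = -197/4 (n = (-4 + (-4 - 1*5)/4) - 1*43 = (-4 + (-4 - 5)/4) - 43 = (-4 + (1/4)*(-9)) - 43 = (-4 - 9/4) - 43 = -25/4 - 43 = -197/4 ≈ -49.250)
-68 + n*r = -68 - 197/4*(-7/3) = -68 + 1379/12 = 563/12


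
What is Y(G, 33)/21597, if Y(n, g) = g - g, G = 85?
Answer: 0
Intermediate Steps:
Y(n, g) = 0
Y(G, 33)/21597 = 0/21597 = 0*(1/21597) = 0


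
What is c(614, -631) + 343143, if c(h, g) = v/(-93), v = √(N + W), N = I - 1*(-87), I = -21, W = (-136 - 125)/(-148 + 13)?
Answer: 343143 - √15285/1395 ≈ 3.4314e+5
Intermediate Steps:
W = 29/15 (W = -261/(-135) = -261*(-1/135) = 29/15 ≈ 1.9333)
N = 66 (N = -21 - 1*(-87) = -21 + 87 = 66)
v = √15285/15 (v = √(66 + 29/15) = √(1019/15) = √15285/15 ≈ 8.2422)
c(h, g) = -√15285/1395 (c(h, g) = (√15285/15)/(-93) = (√15285/15)*(-1/93) = -√15285/1395)
c(614, -631) + 343143 = -√15285/1395 + 343143 = 343143 - √15285/1395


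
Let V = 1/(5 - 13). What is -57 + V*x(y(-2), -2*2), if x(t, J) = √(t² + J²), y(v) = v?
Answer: -57 - √5/4 ≈ -57.559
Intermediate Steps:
x(t, J) = √(J² + t²)
V = -⅛ (V = 1/(-8) = -⅛ ≈ -0.12500)
-57 + V*x(y(-2), -2*2) = -57 - √((-2*2)² + (-2)²)/8 = -57 - √((-4)² + 4)/8 = -57 - √(16 + 4)/8 = -57 - √5/4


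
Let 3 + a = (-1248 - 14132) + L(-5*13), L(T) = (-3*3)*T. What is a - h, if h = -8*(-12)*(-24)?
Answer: -12494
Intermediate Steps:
L(T) = -9*T
h = -2304 (h = 96*(-24) = -2304)
a = -14798 (a = -3 + ((-1248 - 14132) - (-45)*13) = -3 + (-15380 - 9*(-65)) = -3 + (-15380 + 585) = -3 - 14795 = -14798)
a - h = -14798 - 1*(-2304) = -14798 + 2304 = -12494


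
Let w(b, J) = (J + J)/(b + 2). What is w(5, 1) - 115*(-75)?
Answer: 60377/7 ≈ 8625.3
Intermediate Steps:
w(b, J) = 2*J/(2 + b) (w(b, J) = (2*J)/(2 + b) = 2*J/(2 + b))
w(5, 1) - 115*(-75) = 2*1/(2 + 5) - 115*(-75) = 2*1/7 + 8625 = 2*1*(⅐) + 8625 = 2/7 + 8625 = 60377/7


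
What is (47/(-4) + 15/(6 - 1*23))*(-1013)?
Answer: 870167/68 ≈ 12797.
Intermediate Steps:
(47/(-4) + 15/(6 - 1*23))*(-1013) = (47*(-1/4) + 15/(6 - 23))*(-1013) = (-47/4 + 15/(-17))*(-1013) = (-47/4 + 15*(-1/17))*(-1013) = (-47/4 - 15/17)*(-1013) = -859/68*(-1013) = 870167/68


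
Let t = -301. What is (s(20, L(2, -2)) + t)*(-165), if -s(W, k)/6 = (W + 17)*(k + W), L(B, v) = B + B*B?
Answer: 1002045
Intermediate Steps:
L(B, v) = B + B²
s(W, k) = -6*(17 + W)*(W + k) (s(W, k) = -6*(W + 17)*(k + W) = -6*(17 + W)*(W + k))
(s(20, L(2, -2)) + t)*(-165) = ((-102*20 - 204*(1 + 2) - 6*20² - 6*20*2*(1 + 2)) - 301)*(-165) = ((-2040 - 204*3 - 6*400 - 6*20*2*3) - 301)*(-165) = ((-2040 - 102*6 - 2400 - 6*20*6) - 301)*(-165) = ((-2040 - 612 - 2400 - 720) - 301)*(-165) = (-5772 - 301)*(-165) = -6073*(-165) = 1002045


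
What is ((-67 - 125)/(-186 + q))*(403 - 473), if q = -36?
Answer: -2240/37 ≈ -60.541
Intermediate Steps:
((-67 - 125)/(-186 + q))*(403 - 473) = ((-67 - 125)/(-186 - 36))*(403 - 473) = -192/(-222)*(-70) = -192*(-1/222)*(-70) = (32/37)*(-70) = -2240/37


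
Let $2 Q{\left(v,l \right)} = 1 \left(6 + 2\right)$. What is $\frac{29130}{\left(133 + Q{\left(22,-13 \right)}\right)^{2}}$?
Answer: $\frac{29130}{18769} \approx 1.552$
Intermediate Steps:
$Q{\left(v,l \right)} = 4$ ($Q{\left(v,l \right)} = \frac{1 \left(6 + 2\right)}{2} = \frac{1 \cdot 8}{2} = \frac{1}{2} \cdot 8 = 4$)
$\frac{29130}{\left(133 + Q{\left(22,-13 \right)}\right)^{2}} = \frac{29130}{\left(133 + 4\right)^{2}} = \frac{29130}{137^{2}} = \frac{29130}{18769}$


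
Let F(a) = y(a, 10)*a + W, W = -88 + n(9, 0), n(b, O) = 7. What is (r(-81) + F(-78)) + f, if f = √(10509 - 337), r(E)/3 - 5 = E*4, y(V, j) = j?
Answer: -1818 + 2*√2543 ≈ -1717.1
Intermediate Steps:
r(E) = 15 + 12*E (r(E) = 15 + 3*(E*4) = 15 + 3*(4*E) = 15 + 12*E)
f = 2*√2543 (f = √10172 = 2*√2543 ≈ 100.86)
W = -81 (W = -88 + 7 = -81)
F(a) = -81 + 10*a (F(a) = 10*a - 81 = -81 + 10*a)
(r(-81) + F(-78)) + f = ((15 + 12*(-81)) + (-81 + 10*(-78))) + 2*√2543 = ((15 - 972) + (-81 - 780)) + 2*√2543 = (-957 - 861) + 2*√2543 = -1818 + 2*√2543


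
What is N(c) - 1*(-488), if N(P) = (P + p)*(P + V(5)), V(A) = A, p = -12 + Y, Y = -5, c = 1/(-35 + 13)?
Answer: 195317/484 ≈ 403.55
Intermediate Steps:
c = -1/22 (c = 1/(-22) = -1/22 ≈ -0.045455)
p = -17 (p = -12 - 5 = -17)
N(P) = (-17 + P)*(5 + P) (N(P) = (P - 17)*(P + 5) = (-17 + P)*(5 + P))
N(c) - 1*(-488) = (-85 + (-1/22)² - 12*(-1/22)) - 1*(-488) = (-85 + 1/484 + 6/11) + 488 = -40875/484 + 488 = 195317/484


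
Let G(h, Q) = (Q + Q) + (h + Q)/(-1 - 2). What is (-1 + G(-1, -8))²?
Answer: 196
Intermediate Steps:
G(h, Q) = -h/3 + 5*Q/3 (G(h, Q) = 2*Q + (Q + h)/(-3) = 2*Q + (Q + h)*(-⅓) = 2*Q + (-Q/3 - h/3) = -h/3 + 5*Q/3)
(-1 + G(-1, -8))² = (-1 + (-⅓*(-1) + (5/3)*(-8)))² = (-1 + (⅓ - 40/3))² = (-1 - 13)² = (-14)² = 196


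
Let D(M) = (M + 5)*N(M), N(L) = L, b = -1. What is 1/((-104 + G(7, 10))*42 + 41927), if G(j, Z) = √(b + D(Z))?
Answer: 37559/1410415645 - 42*√149/1410415645 ≈ 2.6266e-5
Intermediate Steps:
D(M) = M*(5 + M) (D(M) = (M + 5)*M = (5 + M)*M = M*(5 + M))
G(j, Z) = √(-1 + Z*(5 + Z))
1/((-104 + G(7, 10))*42 + 41927) = 1/((-104 + √(-1 + 10*(5 + 10)))*42 + 41927) = 1/((-104 + √(-1 + 10*15))*42 + 41927) = 1/((-104 + √(-1 + 150))*42 + 41927) = 1/((-104 + √149)*42 + 41927) = 1/((-4368 + 42*√149) + 41927) = 1/(37559 + 42*√149)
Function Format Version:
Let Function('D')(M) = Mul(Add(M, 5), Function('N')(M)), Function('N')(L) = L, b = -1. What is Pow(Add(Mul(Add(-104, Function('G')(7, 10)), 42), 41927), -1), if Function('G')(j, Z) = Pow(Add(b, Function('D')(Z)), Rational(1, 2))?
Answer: Add(Rational(37559, 1410415645), Mul(Rational(-42, 1410415645), Pow(149, Rational(1, 2)))) ≈ 2.6266e-5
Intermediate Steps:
Function('D')(M) = Mul(M, Add(5, M)) (Function('D')(M) = Mul(Add(M, 5), M) = Mul(Add(5, M), M) = Mul(M, Add(5, M)))
Function('G')(j, Z) = Pow(Add(-1, Mul(Z, Add(5, Z))), Rational(1, 2))
Pow(Add(Mul(Add(-104, Function('G')(7, 10)), 42), 41927), -1) = Pow(Add(Mul(Add(-104, Pow(Add(-1, Mul(10, Add(5, 10))), Rational(1, 2))), 42), 41927), -1) = Pow(Add(Mul(Add(-104, Pow(Add(-1, Mul(10, 15)), Rational(1, 2))), 42), 41927), -1) = Pow(Add(Mul(Add(-104, Pow(Add(-1, 150), Rational(1, 2))), 42), 41927), -1) = Pow(Add(Mul(Add(-104, Pow(149, Rational(1, 2))), 42), 41927), -1) = Pow(Add(Add(-4368, Mul(42, Pow(149, Rational(1, 2)))), 41927), -1) = Pow(Add(37559, Mul(42, Pow(149, Rational(1, 2)))), -1)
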